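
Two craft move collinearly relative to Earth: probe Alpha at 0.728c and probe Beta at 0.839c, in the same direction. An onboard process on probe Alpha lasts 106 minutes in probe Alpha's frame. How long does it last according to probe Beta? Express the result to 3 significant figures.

Transform probe Alpha's velocity into probe Beta's frame: (0.728 − 0.839)/(1 − 0.728·0.839) = −0.111/0.389208, so the relative speed is 0.28519c.
At |u| = 0.28519c, γ = (1 − 0.0813333)^(−1/2) = 1.0433.
The clock on probe Alpha records proper time, so probe Beta measures Δt = γΔτ = 1.0433 × 106 = 111 minutes.

111 minutes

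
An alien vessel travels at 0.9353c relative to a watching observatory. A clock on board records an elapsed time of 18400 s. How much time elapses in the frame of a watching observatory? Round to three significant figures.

β² = 0.87478609, so γ = 1/√0.12521391 = 2.826.
Time dilation: Δt = γ·Δτ = 2.826 × 18400 = 52000 s.

52000 s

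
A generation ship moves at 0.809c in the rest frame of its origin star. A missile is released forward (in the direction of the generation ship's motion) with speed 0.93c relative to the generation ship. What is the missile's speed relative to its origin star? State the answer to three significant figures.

Relativistic velocity addition: u = (u' + v)/(1 + u'v/c²), with u' = 0.93c and v = 0.809c.
Numerator: 0.93 + 0.809 = 1.739. Denominator: 1 + (0.93)(0.809) = 1.75237.
u = 1.739/1.75237 = 0.99237, so the speed is 0.992c.

0.992c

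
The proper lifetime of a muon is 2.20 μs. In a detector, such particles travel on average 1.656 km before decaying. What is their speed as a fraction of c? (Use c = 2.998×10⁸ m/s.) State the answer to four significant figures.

Lab distance = (lab lifetime)·v = γτ·βc, so βγ = d/(cτ) = 1656/(2.998×10⁸ × 2.200×10^-6) = 2.5108.
With βγ = 2.5108: γ² = 1 + (βγ)² = 7.30412, and β = (βγ)/γ = 2.5108/2.70261 = 0.9290.

0.9290c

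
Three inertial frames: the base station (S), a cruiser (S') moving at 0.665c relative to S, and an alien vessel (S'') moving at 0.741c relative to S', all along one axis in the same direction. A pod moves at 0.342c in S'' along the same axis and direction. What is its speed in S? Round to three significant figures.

Compose velocities in two stages. Stage 1 (into S'): u₁ = (0.342+0.741)/(1+0.342×0.741) = 0.86403.
Stage 2 (into S): u = (0.86403+0.665)/(1+0.86403×0.665) = 0.97107, so the speed is 0.971c.

0.971c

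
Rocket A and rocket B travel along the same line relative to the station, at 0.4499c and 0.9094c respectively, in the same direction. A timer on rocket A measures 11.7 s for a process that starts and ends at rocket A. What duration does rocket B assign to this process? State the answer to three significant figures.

Speed of rocket A in rocket B's frame: u = (v_A − v_B)/(1 − v_A v_B/c²) = (0.4499 − 0.9094)/(1 − 0.4499×0.9094) = −0.4595/0.59086094 = −0.77768; |u| = 0.77768c.
At |u| = 0.77768c, γ = (1 − 0.604786)^(−1/2) = 1.5907.
The clock on rocket A records proper time, so rocket B measures Δt = γΔτ = 1.5907 × 11.7 = 18.6 s.

18.6 s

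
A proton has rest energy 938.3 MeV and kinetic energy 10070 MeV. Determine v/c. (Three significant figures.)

γ = 1 + K/(mc²) = 1 + 10070/938.3 = 11.732.
β = √(1 − 1/γ²) = √(1 − 0.00726534) = √0.99273466 = 0.996.

0.996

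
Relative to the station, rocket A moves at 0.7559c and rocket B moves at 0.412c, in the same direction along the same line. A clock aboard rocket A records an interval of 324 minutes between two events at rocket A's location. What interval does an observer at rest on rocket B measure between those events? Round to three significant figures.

The velocity of rocket A relative to rocket B is (0.7559 − 0.412)c / (1 − 0.7559×0.412) = 0.49944c; relative speed 0.49944c.
γ for this relative speed: γ = 1/√(1 − 0.24944) = 1.1543.
Rocket A's interval is proper; time dilation gives Δt_B = γΔτ = 1.1543 × 324 minutes = 374 minutes.

374 minutes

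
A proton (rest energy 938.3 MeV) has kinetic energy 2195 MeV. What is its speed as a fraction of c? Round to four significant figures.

K = (γ−1)mc², so γ = 1 + 2195/938.3 = 3.3393.
Then v/c = √(1 − γ⁻²) = √(1 − 0.0896787) = √0.9103213 = 0.9541.

0.9541c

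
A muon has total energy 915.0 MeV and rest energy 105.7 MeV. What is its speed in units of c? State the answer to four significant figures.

0.9933c

Total energy E = γmc² gives γ = 915.0/105.7 = 8.6566.
Hence β = √(1 − 1/γ²) = √(1 − 0.0133446) = √0.9866554 = 0.9933.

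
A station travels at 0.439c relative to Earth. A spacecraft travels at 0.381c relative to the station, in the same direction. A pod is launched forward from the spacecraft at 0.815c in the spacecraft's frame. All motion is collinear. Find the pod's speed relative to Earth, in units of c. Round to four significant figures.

0.9650c

First combine the pod and spacecraft (S''→S'): u₁ = (0.815 + 0.381)/(1 + 0.815×0.381) = 1.196/1.310515 = 0.91262.
Then combine with the station (S'→S): u = (0.91262 + 0.439)/(1 + 0.91262×0.439) = 1.35162/1.40064018 = 0.965.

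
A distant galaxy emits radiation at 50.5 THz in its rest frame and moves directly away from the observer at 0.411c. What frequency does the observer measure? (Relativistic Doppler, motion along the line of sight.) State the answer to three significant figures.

32.6 THz

Relativistic Doppler (source moving away): f_obs = f_src · √((1−β)/(1+β)).
With β = 0.411: factor = √(0.589/1.411) = 0.64609.
f_obs = 50.5 × 0.64609 = 32.6 THz.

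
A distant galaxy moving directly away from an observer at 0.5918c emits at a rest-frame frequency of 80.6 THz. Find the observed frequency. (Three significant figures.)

Relativistic Doppler (source moving away): f_obs = f_src · √((1−β)/(1+β)).
With β = 0.5918: factor = √(0.4082/1.5918) = 0.5064.
f_obs = 80.6 × 0.5064 = 40.8 THz.

40.8 THz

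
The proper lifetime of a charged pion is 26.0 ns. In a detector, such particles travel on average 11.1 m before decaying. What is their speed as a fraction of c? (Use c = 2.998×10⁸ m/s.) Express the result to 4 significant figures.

d = βγcτ ⇒ βγ = d/(cτ) = 11.10 m / (7.7948 m) = 1.424.
β = (βγ)/√(1+(βγ)²) = 1.424/√3.02778 = 0.8184.

0.8184c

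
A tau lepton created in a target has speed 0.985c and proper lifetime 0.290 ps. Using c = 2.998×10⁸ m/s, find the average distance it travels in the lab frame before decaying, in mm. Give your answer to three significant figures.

0.496 mm

With β = 0.985, γ = 1/√(1 − 0.985²) = 1/√0.029775 = 5.7953.
Lab-frame lifetime: Δt = γτ = 5.7953 × 0.290 ps = 1.6806 ps.
Distance: d = vΔt = 0.985 × 2.998×10⁸ m/s × 1.6806×10^-12 s = 4.96×10^-4 m = 0.496 mm.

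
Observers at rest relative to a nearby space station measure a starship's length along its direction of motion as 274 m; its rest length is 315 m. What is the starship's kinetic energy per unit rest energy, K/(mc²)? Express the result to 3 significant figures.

0.150

Length contraction gives γ = L₀/L = 315/274 = 1.14964.
Since K = (γ−1)mc², K/(mc²) = 1.14964 − 1 = 0.150.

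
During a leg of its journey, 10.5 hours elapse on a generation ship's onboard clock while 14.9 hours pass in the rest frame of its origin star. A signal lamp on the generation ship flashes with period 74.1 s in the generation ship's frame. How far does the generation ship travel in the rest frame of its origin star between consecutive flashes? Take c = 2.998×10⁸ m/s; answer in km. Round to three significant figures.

γ = Δt/Δτ = 14.9/10.5 = 1.41905.
β = √(1 − 1/γ²) = 0.70951. Lab-frame period = γτ = 1.41905×74.1 s = 105.15 s. Distance = βc × γτ = 0.70951 × 2.998×10⁸ m/s × 105.15 s = 2.2367×10^10 m = 2.24×10^7 km.

2.24×10^7 km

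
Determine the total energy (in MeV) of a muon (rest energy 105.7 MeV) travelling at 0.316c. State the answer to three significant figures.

β² = 0.099856, so γ = 1/√0.900144 = 1.054.
Total energy: E = γmc² = 1.054 × 105.7 MeV = 111 MeV.

111 MeV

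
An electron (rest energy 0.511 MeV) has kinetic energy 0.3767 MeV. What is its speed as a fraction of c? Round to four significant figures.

0.8177c

K = (γ−1)mc², so γ = 1 + 0.3767/0.511 = 1.7372.
Then v/c = √(1 − γ⁻²) = √(1 − 0.33136) = √0.66864 = 0.8177.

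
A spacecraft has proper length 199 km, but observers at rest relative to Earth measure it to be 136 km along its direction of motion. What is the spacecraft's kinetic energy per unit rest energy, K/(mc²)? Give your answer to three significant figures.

0.463

From L = L₀/γ: γ = 199/136 = 1.46324.
K/(mc²) = γ − 1 = 1.46324 − 1 = 0.463.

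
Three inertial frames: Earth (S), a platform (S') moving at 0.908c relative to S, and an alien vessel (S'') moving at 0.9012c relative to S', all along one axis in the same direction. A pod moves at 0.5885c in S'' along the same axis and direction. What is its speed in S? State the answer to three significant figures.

0.999c

First combine the pod and alien vessel (S''→S'): u₁ = (0.5885 + 0.9012)/(1 + 0.5885×0.9012) = 1.4897/1.5303562 = 0.97343.
Then combine with the platform (S'→S): u = (0.97343 + 0.908)/(1 + 0.97343×0.908) = 1.88143/1.88387444 = 0.9987.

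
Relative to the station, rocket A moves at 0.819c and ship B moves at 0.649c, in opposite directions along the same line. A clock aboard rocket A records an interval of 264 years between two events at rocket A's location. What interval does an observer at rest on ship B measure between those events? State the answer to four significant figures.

Speed of rocket A in ship B's frame: u = (v_A + v_B)/(1 + v_A v_B/c²) = (0.819 + 0.649)/(1 + 0.819×0.649) = 1.468/1.531531 = 0.95852; |u| = 0.95852c.
At |u| = 0.95852c, γ = (1 − 0.918761)^(−1/2) = 3.5085.
Rocket A's interval is proper; time dilation gives Δt_B = γΔτ = 3.5085 × 264 years = 926.2 years.

926.2 years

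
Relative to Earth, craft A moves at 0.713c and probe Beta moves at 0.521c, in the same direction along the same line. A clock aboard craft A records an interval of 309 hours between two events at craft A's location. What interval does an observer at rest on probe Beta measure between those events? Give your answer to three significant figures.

The velocity of craft A relative to probe Beta is (0.713 − 0.521)c / (1 − 0.713×0.521) = 0.30548c; relative speed 0.30548c.
At |u| = 0.30548c, γ = (1 − 0.093318)^(−1/2) = 1.0502.
The clock on craft A records proper time, so probe Beta measures Δt = γΔτ = 1.0502 × 309 = 325 hours.

325 hours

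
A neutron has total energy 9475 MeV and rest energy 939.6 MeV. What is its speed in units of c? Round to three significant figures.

0.995c

γ = E/(mc²) = 9475/939.6 = 10.084.
β = √(1 − 1/γ²) = √(1 − 0.00983409) = √0.99016591 = 0.995.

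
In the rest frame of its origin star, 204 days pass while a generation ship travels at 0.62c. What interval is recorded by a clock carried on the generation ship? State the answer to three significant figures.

γ = 1/√(1 − β²) = 1/√(1 − 0.3844) = 1/√0.6156 = 1/0.784602 = 1.2745.
The generation ship's clock runs slow as seen from its origin star, so Δτ = Δt/γ = 204/1.2745 = 160 days.

160 days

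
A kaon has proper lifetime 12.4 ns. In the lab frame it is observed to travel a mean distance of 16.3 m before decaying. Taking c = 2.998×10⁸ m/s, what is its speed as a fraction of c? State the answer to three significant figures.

Let x = d/(cτ) = 16.30 m / (2.998×10⁸ m/s × 1.240×10^-8 s) = 4.3846. Since d = βγcτ, x = βγ = β/√(1−β²).
Solving: β² = x²/(1+x²) = 19.2247/20.2247 = 0.950556, so β = 0.975.

0.975c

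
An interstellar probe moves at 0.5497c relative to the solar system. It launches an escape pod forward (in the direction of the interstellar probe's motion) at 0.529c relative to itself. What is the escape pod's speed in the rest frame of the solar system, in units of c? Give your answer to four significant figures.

0.8357c

Relativistic velocity addition: u = (u' + v)/(1 + u'v/c²), with u' = 0.529c and v = 0.5497c.
Numerator: 0.529 + 0.5497 = 1.0787. Denominator: 1 + (0.529)(0.5497) = 1.2907913.
u = 1.0787/1.2907913 = 0.83569, so the speed is 0.8357c.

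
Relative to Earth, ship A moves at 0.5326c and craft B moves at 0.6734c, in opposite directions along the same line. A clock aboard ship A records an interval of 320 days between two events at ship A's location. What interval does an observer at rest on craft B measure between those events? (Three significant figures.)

695 days

Speed of ship A in craft B's frame: u = (v_A + v_B)/(1 + v_A v_B/c²) = (0.5326 + 0.6734)/(1 + 0.5326×0.6734) = 1.206/1.35865284 = 0.88764; |u| = 0.88764c.
γ for this relative speed: γ = 1/√(1 − 0.787905) = 2.1714.
The clock on ship A records proper time, so craft B measures Δt = γΔτ = 2.1714 × 320 = 695 days.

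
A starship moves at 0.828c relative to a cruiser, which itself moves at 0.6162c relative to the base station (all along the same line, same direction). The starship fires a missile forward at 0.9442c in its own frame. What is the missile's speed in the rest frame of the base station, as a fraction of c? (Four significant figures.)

Apply u = (u'+v)/(1+u'v) twice. Missile in the cruiser frame: (0.9442+0.828)/(1+0.9442·0.828) = 1.7722/1.7817976 = 0.99461c.
That velocity, transformed to the rest frame of the base station: (0.99461+0.6162)/(1+0.99461·0.6162) = 1.61081/1.612878682 = 0.99872c.

0.9987c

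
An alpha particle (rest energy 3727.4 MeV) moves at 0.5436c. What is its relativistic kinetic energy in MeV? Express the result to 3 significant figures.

Lorentz factor: γ = (1 − 0.29550096)^(−1/2) = 1.19141.
Kinetic energy: K = (γ − 1)mc² = (1.19141 − 1) × 3727.4 MeV = 0.19141 × 3727.4 = 713 MeV.

713 MeV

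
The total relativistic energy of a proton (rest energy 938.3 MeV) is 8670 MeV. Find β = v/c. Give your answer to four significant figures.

0.9941

γ = E/(mc²) = 8670/938.3 = 9.2401.
β = √(1 − 1/γ²) = √(1 − 0.0117124) = √0.9882876 = 0.9941.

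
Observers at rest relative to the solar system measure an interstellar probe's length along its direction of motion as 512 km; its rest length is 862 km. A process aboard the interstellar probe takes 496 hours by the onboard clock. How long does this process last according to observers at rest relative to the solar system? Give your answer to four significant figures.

835.1 hours

Length contraction gives γ = L₀/L = 862/512 = 1.68359.
Δt = γΔτ = 1.68359 × 496 = 835.1 hours.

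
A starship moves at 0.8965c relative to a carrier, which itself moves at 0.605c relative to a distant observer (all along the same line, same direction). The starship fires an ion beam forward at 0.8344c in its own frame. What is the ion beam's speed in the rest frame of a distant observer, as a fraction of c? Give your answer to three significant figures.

0.998c

Apply u = (u'+v)/(1+u'v) twice. Ion beam in the carrier frame: (0.8344+0.8965)/(1+0.8344·0.8965) = 1.7309/1.7480396 = 0.99019c.
That velocity, transformed to the rest frame of a distant observer: (0.99019+0.605)/(1+0.99019·0.605) = 1.59519/1.59906495 = 0.99758c.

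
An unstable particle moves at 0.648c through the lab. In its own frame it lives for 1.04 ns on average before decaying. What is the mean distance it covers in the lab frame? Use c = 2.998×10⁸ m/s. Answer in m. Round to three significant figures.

0.265 m

With β = 0.648, γ = 1/√(1 − 0.648²) = 1/√0.580096 = 1.313.
Lab-frame lifetime: Δt = γτ = 1.313 × 1.04 ns = 1.3655 ns.
Distance: d = vΔt = 0.648 × 2.998×10⁸ m/s × 1.3655×10^-9 s = 0.265 m.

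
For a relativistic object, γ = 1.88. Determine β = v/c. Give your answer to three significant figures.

0.847

β = √(1 − 1/γ²) = √(1 − 1/3.5344) = √0.717067 = 0.847.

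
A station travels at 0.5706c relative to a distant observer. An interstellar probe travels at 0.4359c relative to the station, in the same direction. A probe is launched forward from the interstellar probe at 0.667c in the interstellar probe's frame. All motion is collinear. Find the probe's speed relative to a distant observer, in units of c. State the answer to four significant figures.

0.9580c

Apply u = (u'+v)/(1+u'v) twice. Probe in the station frame: (0.667+0.4359)/(1+0.667·0.4359) = 1.1029/1.2907453 = 0.85447c.
That velocity, transformed to the rest frame of a distant observer: (0.85447+0.5706)/(1+0.85447·0.5706) = 1.42507/1.487560582 = 0.95799c.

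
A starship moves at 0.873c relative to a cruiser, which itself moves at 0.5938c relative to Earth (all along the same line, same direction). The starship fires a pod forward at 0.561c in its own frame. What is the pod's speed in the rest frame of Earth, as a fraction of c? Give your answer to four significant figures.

0.9903c

Compose velocities in two stages. Stage 1 (into S'): u₁ = (0.561+0.873)/(1+0.561×0.873) = 0.96258.
Stage 2 (into S): u = (0.96258+0.5938)/(1+0.96258×0.5938) = 0.99033, so the speed is 0.9903c.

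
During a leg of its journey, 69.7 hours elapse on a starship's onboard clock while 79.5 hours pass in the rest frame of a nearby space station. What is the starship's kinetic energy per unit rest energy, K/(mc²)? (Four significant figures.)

0.1406

The time-dilation ratio gives γ = 79.5/69.7 = 1.1406.
K/(mc²) = γ − 1 = 1.1406 − 1 = 0.1406.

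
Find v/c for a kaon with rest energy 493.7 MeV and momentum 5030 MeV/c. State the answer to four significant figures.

βγ = pc/(mc²) = 5030/493.7 = 10.188.
Since γ² = 1 + (βγ)² = 104.795, γ = √104.795 = 10.2369, and β = (βγ)/γ = 10.188/10.2369 = 0.9952.

0.9952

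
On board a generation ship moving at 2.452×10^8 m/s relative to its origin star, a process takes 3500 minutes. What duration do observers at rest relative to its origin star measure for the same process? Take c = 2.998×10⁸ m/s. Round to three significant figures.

β = v/c = (2.452×10^8 m/s)/(2.998×10⁸ m/s) = 0.817879.
Lorentz factor: γ = (1 − 0.6689261)^(−1/2) = 1.738.
Time dilation: Δt = γ·Δτ = 1.738 × 3500 = 6080 minutes.

6080 minutes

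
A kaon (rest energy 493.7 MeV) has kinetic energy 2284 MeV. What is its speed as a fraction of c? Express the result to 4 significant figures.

0.9841c

K = (γ−1)mc², so γ = 1 + 2284/493.7 = 5.6263.
Then v/c = √(1 − γ⁻²) = √(1 − 0.0315903) = √0.9684097 = 0.9841.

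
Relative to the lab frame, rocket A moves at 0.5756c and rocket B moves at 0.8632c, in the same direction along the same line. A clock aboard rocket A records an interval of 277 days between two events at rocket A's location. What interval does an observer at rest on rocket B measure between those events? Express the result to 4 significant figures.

The velocity of rocket A relative to rocket B is (0.5756 − 0.8632)c / (1 − 0.5756×0.8632) = −0.57161c; relative speed 0.57161c.
At |u| = 0.57161c, γ = (1 − 0.326738)^(−1/2) = 1.2187.
Rocket A's interval is proper; time dilation gives Δt_B = γΔτ = 1.2187 × 277 days = 337.6 days.

337.6 days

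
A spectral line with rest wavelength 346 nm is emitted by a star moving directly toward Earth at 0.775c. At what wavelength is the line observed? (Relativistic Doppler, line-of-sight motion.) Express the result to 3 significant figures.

Relativistic Doppler for wavelength: λ_obs = λ_src · √((1−β)/(1+β)).
With β = 0.775: factor = √(0.225/1.775) = 0.35603.
λ_obs = 346 × 0.35603 = 123 nm.

123 nm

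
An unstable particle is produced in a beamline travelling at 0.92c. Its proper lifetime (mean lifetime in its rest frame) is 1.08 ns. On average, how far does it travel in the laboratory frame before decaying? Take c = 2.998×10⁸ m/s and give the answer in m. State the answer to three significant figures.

0.760 m

With β = 0.92, γ = 1/√(1 − 0.92²) = 1/√0.1536 = 2.5516.
Lab-frame lifetime: Δt = γτ = 2.5516 × 1.08 ns = 2.7557 ns.
Distance: d = vΔt = 0.92 × 2.998×10⁸ m/s × 2.7557×10^-9 s = 0.760 m.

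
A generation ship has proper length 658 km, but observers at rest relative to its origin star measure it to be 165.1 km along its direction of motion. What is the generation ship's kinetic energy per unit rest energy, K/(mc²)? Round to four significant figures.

Length contraction gives γ = L₀/L = 658/165.1 = 3.98546.
K/(mc²) = γ − 1 = 3.98546 − 1 = 2.985.

2.985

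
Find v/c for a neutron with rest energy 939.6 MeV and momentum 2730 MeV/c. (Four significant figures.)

0.9456

βγ = pc/(mc²) = 2730/939.6 = 2.9055.
Since γ² = 1 + (βγ)² = 9.44193, γ = √9.44193 = 3.07277, and β = (βγ)/γ = 2.9055/3.07277 = 0.9456.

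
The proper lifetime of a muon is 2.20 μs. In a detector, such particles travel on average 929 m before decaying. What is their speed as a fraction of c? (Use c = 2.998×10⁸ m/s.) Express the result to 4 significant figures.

0.8154c

d = βγcτ ⇒ βγ = d/(cτ) = 929.0 m / (659.56 m) = 1.4085.
β = (βγ)/√(1+(βγ)²) = 1.4085/√2.98387 = 0.8154.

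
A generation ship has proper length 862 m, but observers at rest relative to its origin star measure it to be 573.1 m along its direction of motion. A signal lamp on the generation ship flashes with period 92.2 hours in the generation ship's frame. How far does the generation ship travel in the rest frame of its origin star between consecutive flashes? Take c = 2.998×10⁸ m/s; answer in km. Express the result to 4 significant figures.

1.118×10^11 km

γ = L₀/L = 862/573.1 = 1.5041.
β = √(1 − 1/γ²) = 0.74698. Lab-frame period = γτ = 1.5041×92.2 hours = 138.68 hours. Distance = βc × γτ = 0.74698 × 2.998×10⁸ m/s × 499248 s = 1.1180×10^14 m = 1.118×10^11 km.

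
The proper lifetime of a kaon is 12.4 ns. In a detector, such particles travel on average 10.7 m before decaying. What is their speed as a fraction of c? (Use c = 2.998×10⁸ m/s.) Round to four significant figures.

Lab distance = (lab lifetime)·v = γτ·βc, so βγ = d/(cτ) = 10.70/(2.998×10⁸ × 1.240×10^-8) = 2.8783.
With βγ = 2.8783: γ² = 1 + (βγ)² = 9.28461, and β = (βγ)/γ = 2.8783/3.04707 = 0.9446.

0.9446c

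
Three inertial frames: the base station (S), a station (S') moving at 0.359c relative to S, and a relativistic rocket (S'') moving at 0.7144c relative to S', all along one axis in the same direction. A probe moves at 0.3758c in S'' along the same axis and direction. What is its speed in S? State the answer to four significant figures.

0.9312c

First combine the probe and relativistic rocket (S''→S'): u₁ = (0.3758 + 0.7144)/(1 + 0.3758×0.7144) = 1.0902/1.26847152 = 0.85946.
Then combine with the station (S'→S): u = (0.85946 + 0.359)/(1 + 0.85946×0.359) = 1.21846/1.30854614 = 0.93116.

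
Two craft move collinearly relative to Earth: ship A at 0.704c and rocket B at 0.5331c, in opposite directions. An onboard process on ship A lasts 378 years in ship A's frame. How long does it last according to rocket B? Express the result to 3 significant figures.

Transform ship A's velocity into rocket B's frame: (0.704 + 0.5331)/(1 + 0.704·0.5331) = 1.2371/1.3753024, so the relative speed is 0.89951c.
At |u| = 0.89951c, γ = (1 − 0.809118)^(−1/2) = 2.2889.
Ship A's interval is proper; time dilation gives Δt_B = γΔτ = 2.2889 × 378 years = 865 years.

865 years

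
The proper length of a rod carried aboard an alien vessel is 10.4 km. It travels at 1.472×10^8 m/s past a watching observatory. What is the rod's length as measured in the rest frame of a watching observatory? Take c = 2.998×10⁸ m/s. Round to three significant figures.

β = v/c = (1.472×10^8 m/s)/(2.998×10⁸ m/s) = 0.490994.
Lorentz factor: γ = (1 − 0.2410751)^(−1/2) = 1.1479.
Along the direction of motion the measured length is L₀/γ = 10.4/1.1479 = 9.06 km.

9.06 km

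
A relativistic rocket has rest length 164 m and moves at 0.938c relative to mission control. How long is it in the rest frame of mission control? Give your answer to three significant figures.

γ = 1/√(1 − β²) = 1/√(1 − 0.879844) = 1/√0.120156 = 1/0.346635 = 2.8849.
Length contraction: L = L₀/γ = 164/2.8849 = 56.8 m.

56.8 m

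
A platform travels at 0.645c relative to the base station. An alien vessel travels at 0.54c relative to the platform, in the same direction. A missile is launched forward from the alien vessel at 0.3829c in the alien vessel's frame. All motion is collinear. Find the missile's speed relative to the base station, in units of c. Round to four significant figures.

0.9441c

Compose velocities in two stages. Stage 1 (into S'): u₁ = (0.3829+0.54)/(1+0.3829×0.54) = 0.76477.
Stage 2 (into S): u = (0.76477+0.645)/(1+0.76477×0.645) = 0.94408, so the speed is 0.9441c.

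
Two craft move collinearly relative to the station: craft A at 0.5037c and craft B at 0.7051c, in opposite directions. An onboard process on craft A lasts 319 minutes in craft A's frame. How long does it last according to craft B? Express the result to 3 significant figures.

Transform craft A's velocity into craft B's frame: (0.5037 + 0.7051)/(1 + 0.5037·0.7051) = 1.2088/1.35515887, so the relative speed is 0.892c.
At |u| = 0.892c, γ = (1 − 0.795664)^(−1/2) = 2.2122.
Craft A's interval is proper; time dilation gives Δt_B = γΔτ = 2.2122 × 319 minutes = 706 minutes.

706 minutes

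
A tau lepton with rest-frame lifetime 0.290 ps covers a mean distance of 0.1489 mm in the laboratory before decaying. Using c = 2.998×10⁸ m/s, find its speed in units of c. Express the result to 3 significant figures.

d = βγcτ ⇒ βγ = d/(cτ) = 1.489×10^-4 m / (8.6942×10^-5 m) = 1.7126.
β = (βγ)/√(1+(βγ)²) = 1.7126/√3.933 = 0.864.

0.864c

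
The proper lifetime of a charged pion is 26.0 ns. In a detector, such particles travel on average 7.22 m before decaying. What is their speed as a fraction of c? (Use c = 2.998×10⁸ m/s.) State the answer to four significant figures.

Let x = d/(cτ) = 7.220 m / (2.998×10⁸ m/s × 2.600×10^-8 s) = 0.92626. Since d = βγcτ, x = βγ = β/√(1−β²).
Solving: β² = x²/(1+x²) = 0.857958/1.857958 = 0.461775, so β = 0.6795.

0.6795c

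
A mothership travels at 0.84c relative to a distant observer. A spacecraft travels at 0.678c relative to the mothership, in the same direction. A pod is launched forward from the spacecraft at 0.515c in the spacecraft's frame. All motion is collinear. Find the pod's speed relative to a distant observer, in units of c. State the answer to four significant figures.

0.9894c

Compose velocities in two stages. Stage 1 (into S'): u₁ = (0.515+0.678)/(1+0.515×0.678) = 0.88425.
Stage 2 (into S): u = (0.88425+0.84)/(1+0.88425×0.84) = 0.98937, so the speed is 0.9894c.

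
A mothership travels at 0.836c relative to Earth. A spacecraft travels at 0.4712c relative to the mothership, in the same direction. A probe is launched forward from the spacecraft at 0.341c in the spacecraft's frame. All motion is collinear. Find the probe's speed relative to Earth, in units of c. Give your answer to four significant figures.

Compose velocities in two stages. Stage 1 (into S'): u₁ = (0.341+0.4712)/(1+0.341×0.4712) = 0.69976.
Stage 2 (into S): u = (0.69976+0.836)/(1+0.69976×0.836) = 0.96893, so the speed is 0.9689c.

0.9689c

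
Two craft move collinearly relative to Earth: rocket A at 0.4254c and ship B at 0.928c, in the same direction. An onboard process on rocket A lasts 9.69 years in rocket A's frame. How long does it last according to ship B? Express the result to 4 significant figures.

17.39 years

The velocity of rocket A relative to ship B is (0.4254 − 0.928)c / (1 − 0.4254×0.928) = −0.83043c; relative speed 0.83043c.
At |u| = 0.83043c, γ = (1 − 0.689614)^(−1/2) = 1.7949.
Rocket A's interval is proper; time dilation gives Δt_B = γΔτ = 1.7949 × 9.69 years = 17.39 years.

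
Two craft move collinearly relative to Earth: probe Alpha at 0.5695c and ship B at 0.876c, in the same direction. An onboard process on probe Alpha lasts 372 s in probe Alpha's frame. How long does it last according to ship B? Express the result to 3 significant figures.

The velocity of probe Alpha relative to ship B is (0.5695 − 0.876)c / (1 − 0.5695×0.876) = −0.61163c; relative speed 0.61163c.
At |u| = 0.61163c, γ = (1 − 0.374091)^(−1/2) = 1.264.
The clock on probe Alpha records proper time, so ship B measures Δt = γΔτ = 1.264 × 372 = 470 s.

470 s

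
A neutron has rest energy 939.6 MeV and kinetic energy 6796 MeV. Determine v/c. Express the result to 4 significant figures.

K = (γ−1)mc², so γ = 1 + 6796/939.6 = 8.2329.
Then v/c = √(1 − γ⁻²) = √(1 − 0.0147535) = √0.9852465 = 0.9926.

0.9926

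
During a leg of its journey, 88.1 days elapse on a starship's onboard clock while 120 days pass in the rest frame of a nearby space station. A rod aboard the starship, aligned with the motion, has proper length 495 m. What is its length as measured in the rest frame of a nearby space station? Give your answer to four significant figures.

363.4 m

From Δt = γΔτ: γ = 120/88.1 = 1.36209.
L = L₀/γ = 495/1.36209 = 363.4 m.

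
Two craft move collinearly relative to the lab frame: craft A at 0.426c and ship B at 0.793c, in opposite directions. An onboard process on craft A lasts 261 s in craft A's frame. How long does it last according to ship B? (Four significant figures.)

633.5 s

Transform craft A's velocity into ship B's frame: (0.426 + 0.793)/(1 + 0.426·0.793) = 1.219/1.337818, so the relative speed is 0.91119c.
At |u| = 0.91119c, γ = (1 − 0.830267)^(−1/2) = 2.4273.
The clock on craft A records proper time, so ship B measures Δt = γΔτ = 2.4273 × 261 = 633.5 s.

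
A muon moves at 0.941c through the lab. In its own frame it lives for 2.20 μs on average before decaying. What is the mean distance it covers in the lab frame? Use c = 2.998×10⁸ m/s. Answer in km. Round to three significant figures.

1.83 km

γ = 1/√(1 − β²) = 1/√(1 − 0.885481) = 1/√0.114519 = 1/0.338407 = 2.955.
Lab-frame lifetime: Δt = γτ = 2.955 × 2.20 μs = 6.501 μs.
Distance: d = vΔt = 0.941 × 2.998×10⁸ m/s × 6.5010×10^-6 s = 1830 m = 1.83 km.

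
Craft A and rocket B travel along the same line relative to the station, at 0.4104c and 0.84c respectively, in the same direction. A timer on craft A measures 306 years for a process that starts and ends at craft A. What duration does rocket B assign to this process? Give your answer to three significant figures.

405 years

The velocity of craft A relative to rocket B is (0.4104 − 0.84)c / (1 − 0.4104×0.84) = −0.65561c; relative speed 0.65561c.
At |u| = 0.65561c, γ = (1 − 0.429824)^(−1/2) = 1.3243.
The clock on craft A records proper time, so rocket B measures Δt = γΔτ = 1.3243 × 306 = 405 years.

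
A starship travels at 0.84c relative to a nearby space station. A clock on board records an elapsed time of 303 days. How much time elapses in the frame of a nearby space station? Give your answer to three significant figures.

Lorentz factor: γ = (1 − 0.7056)^(−1/2) = 1.843.
The onboard clock measures proper time, so the interval in the rest frame of a nearby space station is dilated: Δt = γ·Δτ = 1.843 × 303 days = 558 days.

558 days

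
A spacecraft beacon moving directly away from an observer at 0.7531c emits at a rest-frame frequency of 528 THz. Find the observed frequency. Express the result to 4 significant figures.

Relativistic Doppler (source moving away): f_obs = f_src · √((1−β)/(1+β)).
With β = 0.7531: factor = √(0.2469/1.7531) = 0.37528.
f_obs = 528 × 0.37528 = 198.1 THz.

198.1 THz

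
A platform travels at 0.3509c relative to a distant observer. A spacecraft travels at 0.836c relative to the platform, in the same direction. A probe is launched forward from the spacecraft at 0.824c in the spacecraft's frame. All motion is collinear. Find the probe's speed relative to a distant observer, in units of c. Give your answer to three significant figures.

Compose velocities in two stages. Stage 1 (into S'): u₁ = (0.824+0.836)/(1+0.824×0.836) = 0.98291.
Stage 2 (into S): u = (0.98291+0.3509)/(1+0.98291×0.3509) = 0.99175, so the speed is 0.992c.

0.992c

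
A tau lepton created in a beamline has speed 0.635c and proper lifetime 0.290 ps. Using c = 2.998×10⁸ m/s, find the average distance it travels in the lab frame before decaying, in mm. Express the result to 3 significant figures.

β² = 0.403225, so γ = 1/√0.596775 = 1.2945.
Lab-frame lifetime: Δt = γτ = 1.2945 × 0.290 ps = 0.3754 ps.
Distance: d = vΔt = 0.635 × 2.998×10⁸ m/s × 3.7540×10^-13 s = 7.15×10^-5 m = 0.0715 mm.

0.0715 mm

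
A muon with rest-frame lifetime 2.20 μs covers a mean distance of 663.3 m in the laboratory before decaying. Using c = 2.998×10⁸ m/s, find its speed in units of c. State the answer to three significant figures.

Lab distance = (lab lifetime)·v = γτ·βc, so βγ = d/(cτ) = 663.3/(2.998×10⁸ × 2.200×10^-6) = 1.0057.
With βγ = 1.0057: γ² = 1 + (βγ)² = 2.01143, and β = (βγ)/γ = 1.0057/1.41825 = 0.709.

0.709c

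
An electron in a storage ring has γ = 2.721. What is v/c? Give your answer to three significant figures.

0.930

β = √(1 − 1/γ²) = √(1 − 1/7.403841) = √0.864935 = 0.930.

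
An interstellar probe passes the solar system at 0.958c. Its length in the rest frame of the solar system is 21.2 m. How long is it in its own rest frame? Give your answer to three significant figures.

Lorentz factor: γ = (1 − 0.917764)^(−1/2) = 3.4871.
Proper length: L₀ = γ·L = 3.4871 × 21.2 = 73.9 m.

73.9 m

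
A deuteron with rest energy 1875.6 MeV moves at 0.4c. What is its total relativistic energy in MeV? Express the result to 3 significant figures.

γ = 1/√(1 − β²) = 1/√(1 − 0.16) = 1/√0.84 = 1/0.916515 = 1.0911.
Total energy: E = γmc² = 1.0911 × 1875.6 MeV = 2050 MeV.

2050 MeV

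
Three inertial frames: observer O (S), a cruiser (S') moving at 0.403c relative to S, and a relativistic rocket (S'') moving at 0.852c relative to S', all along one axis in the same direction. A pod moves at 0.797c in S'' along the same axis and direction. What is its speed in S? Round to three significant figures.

0.992c

Compose velocities in two stages. Stage 1 (into S'): u₁ = (0.797+0.852)/(1+0.797×0.852) = 0.98211.
Stage 2 (into S): u = (0.98211+0.403)/(1+0.98211×0.403) = 0.99235, so the speed is 0.992c.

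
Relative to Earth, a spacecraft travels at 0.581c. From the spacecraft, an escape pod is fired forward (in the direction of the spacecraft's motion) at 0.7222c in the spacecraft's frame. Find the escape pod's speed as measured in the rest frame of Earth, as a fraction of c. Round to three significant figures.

Relativistic velocity addition: u = (u' + v)/(1 + u'v/c²), with u' = 0.7222c and v = 0.581c.
Numerator: 0.7222 + 0.581 = 1.3032. Denominator: 1 + (0.7222)(0.581) = 1.4195982.
u = 1.3032/1.4195982 = 0.91801, so the speed is 0.918c.

0.918c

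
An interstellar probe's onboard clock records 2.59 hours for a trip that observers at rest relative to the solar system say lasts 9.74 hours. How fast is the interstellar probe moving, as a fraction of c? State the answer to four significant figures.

0.9640c

γ = Δt/Δτ = 9.74/2.59 = 3.7606.
β = √(1 − 1/γ²) = √(1 − 0.0707108) = √0.9292892 = 0.9640.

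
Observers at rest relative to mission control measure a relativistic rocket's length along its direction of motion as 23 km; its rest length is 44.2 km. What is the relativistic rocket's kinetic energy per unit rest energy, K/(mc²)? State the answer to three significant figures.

0.922

γ = L₀/L = 44.2/23 = 1.92174.
Since K = (γ−1)mc², K/(mc²) = 1.92174 − 1 = 0.922.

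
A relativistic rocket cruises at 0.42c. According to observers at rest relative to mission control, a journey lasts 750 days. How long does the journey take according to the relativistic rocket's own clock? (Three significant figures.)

Lorentz factor: γ = (1 − 0.1764)^(−1/2) = 1.1019.
The moving clock records proper time: Δτ = Δt/γ = 750/1.1019 = 681 days.

681 days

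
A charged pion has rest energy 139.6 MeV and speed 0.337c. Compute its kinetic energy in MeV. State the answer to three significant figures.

β² = 0.113569, so γ = 1/√0.886431 = 1.06213.
Kinetic energy: K = (γ − 1)mc² = (1.06213 − 1) × 139.6 MeV = 0.06213 × 139.6 = 8.67 MeV.

8.67 MeV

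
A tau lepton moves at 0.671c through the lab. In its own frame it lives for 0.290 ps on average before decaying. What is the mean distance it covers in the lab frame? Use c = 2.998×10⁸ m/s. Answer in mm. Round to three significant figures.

With β = 0.671, γ = 1/√(1 − 0.671²) = 1/√0.549759 = 1.3487.
Lab-frame lifetime: Δt = γτ = 1.3487 × 0.290 ps = 0.39112 ps.
Distance: d = vΔt = 0.671 × 2.998×10⁸ m/s × 3.9112×10^-13 s = 7.87×10^-5 m = 0.0787 mm.

0.0787 mm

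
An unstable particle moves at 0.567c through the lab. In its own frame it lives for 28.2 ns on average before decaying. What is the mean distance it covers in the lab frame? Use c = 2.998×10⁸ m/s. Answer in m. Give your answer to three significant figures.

β² = 0.321489, so γ = 1/√0.678511 = 1.214.
Lab-frame lifetime: Δt = γτ = 1.214 × 28.2 ns = 34.235 ns.
Distance: d = vΔt = 0.567 × 2.998×10⁸ m/s × 3.4235×10^-8 s = 5.82 m.

5.82 m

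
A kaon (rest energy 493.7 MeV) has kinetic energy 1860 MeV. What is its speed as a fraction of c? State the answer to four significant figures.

0.9778c

γ = 1 + K/(mc²) = 1 + 1860/493.7 = 4.7675.
β = √(1 − 1/γ²) = √(1 − 0.0439965) = √0.9560035 = 0.9778.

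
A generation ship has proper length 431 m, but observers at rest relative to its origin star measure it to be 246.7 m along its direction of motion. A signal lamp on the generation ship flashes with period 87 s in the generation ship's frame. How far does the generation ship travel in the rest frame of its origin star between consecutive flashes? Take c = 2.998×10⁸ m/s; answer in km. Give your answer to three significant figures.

γ = L₀/L = 431/246.7 = 1.74706.
β = √(1 − 1/γ²) = 0.81998. Lab-frame period = γτ = 1.74706×87 s = 151.99 s. Distance = βc × γτ = 0.81998 × 2.998×10⁸ m/s × 151.99 s = 3.7364×10^10 m = 3.74×10^7 km.

3.74×10^7 km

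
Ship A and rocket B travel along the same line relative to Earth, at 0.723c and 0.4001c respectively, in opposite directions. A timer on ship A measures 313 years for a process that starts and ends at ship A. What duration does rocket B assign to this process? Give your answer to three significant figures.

Transform ship A's velocity into rocket B's frame: (0.723 + 0.4001)/(1 + 0.723·0.4001) = 1.1231/1.2892723, so the relative speed is 0.87111c.
At |u| = 0.87111c, γ = (1 − 0.758833)^(−1/2) = 2.0363.
The clock on ship A records proper time, so rocket B measures Δt = γΔτ = 2.0363 × 313 = 637 years.

637 years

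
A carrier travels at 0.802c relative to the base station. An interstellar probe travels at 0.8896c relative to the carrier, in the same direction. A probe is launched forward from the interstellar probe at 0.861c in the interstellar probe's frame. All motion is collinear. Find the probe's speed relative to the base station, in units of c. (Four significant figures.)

First combine the probe and interstellar probe (S''→S'): u₁ = (0.861 + 0.8896)/(1 + 0.861×0.8896) = 1.7506/1.7659456 = 0.99131.
Then combine with the carrier (S'→S): u = (0.99131 + 0.802)/(1 + 0.99131×0.802) = 1.79331/1.79503062 = 0.99904.

0.9990c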